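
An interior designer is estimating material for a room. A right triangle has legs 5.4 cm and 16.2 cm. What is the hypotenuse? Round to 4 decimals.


Shape: right triangle
Legs a = 5.4 cm, b = 16.2 cm
Formula: c = sqrt(a^2 + b^2)
a^2 = 29.16, b^2 = 262.44
a^2 + b^2 = 291.6
c = sqrt(291.6)
c = 17.0763
17.0763 cm


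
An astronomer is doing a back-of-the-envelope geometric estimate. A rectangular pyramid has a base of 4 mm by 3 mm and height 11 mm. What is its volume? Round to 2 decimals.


Shape: rectangular pyramid
Base: 4 mm x 3 mm, Height h = 11 mm
Formula: V = (1/3) * base_area * h
base_area = 4 * 3 = 12
base_area * h = 12 * 11 = 132
V = 132 / 3
V = 44
44 mm^3


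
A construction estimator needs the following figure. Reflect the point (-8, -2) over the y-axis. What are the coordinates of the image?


Transformation: reflection
Original point: (-8, -2)
Rule for reflection over the y-axis: (x, y) -> (-x, y)
Apply: (-8, -2) -> (8, -2)
(8, -2)


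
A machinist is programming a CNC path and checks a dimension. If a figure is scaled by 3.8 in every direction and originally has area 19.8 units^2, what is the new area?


Linear scale factor k = 3.8
Original area = 19.8 units^2
Rule: under a linear scaling by k, areas scale by k^2.
k^2 = 3.8^2 = 14.44
New area = 19.8 * 14.44
New area = 285.912
285.912 units^2


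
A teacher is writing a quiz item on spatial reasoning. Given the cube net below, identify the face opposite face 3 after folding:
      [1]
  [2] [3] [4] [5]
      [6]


Net: cross layout. Take square 3 as the base (bottom).
Fold the four squares in the horizontal row up around 3: 2 -> left, 4 -> right, 5 wraps to the top.
Fold 1 and 6 up from 3: 1 -> back, 6 -> front.
Opposite pairs are therefore: (1, 6), (2, 4), (3, 5).
Face 3 is opposite face 5.
face 5


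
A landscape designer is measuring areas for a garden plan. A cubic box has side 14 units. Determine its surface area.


Shape: cube
Side s = 14 units
A cube has 6 square faces.
Formula: SA = 6 * s^2
s^2 = 196
SA = 6 * 196
SA = 1176
1176 units^2


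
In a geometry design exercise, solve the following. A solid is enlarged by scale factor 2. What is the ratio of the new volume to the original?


Linear scale factor k = 2
Rule: under a linear scaling by k, volumes scale by k^3.
k^3 = 2 * 2 * 2
k^3 = 4 * 2
k^3 = 8
Volume scales by a factor of 8.
8 (dimensionless)


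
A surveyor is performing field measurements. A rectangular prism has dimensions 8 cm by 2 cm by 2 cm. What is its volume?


Shape: rectangular prism
l = 8 cm, w = 2 cm, h = 2 cm
Formula: V = l * w * h
V = 8 * 2 * 2
V = 16 * 2
V = 32
32 cm^3


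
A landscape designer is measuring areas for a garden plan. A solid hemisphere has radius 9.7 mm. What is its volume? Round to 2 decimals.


Shape: hemisphere (half of a sphere)
Radius r = 9.7 mm
Formula: V = (1/2) * (4/3) * pi * r^3 = (2/3) * pi * r^3
r^3 = 912.673
(2/3) * 912.673 = 608.448667
V = 608.448667 * pi
V = 1911.5
1911.5 mm^3


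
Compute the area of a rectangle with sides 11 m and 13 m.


Shape: rectangle
Length l = 11 m, Width w = 13 m
Formula: A = l * w
A = 11 * 13
A = 143
143 m^2


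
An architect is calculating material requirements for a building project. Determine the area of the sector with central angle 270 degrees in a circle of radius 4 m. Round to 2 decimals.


Shape: circular sector
Radius r = 4 m, Angle = 270 degrees
Formula: A = (angle/360) * pi * r^2
r^2 = 16
Fraction of circle = 270/360
A = (270/360) * pi * 16
A = 12 * pi
A = 37.7
37.7 m^2


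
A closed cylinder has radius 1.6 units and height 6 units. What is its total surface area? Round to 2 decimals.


Shape: closed cylinder
Radius r = 1.6 units, Height h = 6 units
Formula: SA = 2*pi*r^2 + 2*pi*r*h = 2*pi*r*(r + h)
r + h = 7.6
2 * r * (r + h) = 2 * 1.6 * 7.6 = 24.32
SA = 24.32 * pi
SA = 76.4
76.4 units^2


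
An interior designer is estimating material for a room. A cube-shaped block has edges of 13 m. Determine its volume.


Shape: cube
Side s = 13 m
Formula: V = s^3
V = 13 * 13 * 13
V = 169 * 13
V = 2197
2197 m^3


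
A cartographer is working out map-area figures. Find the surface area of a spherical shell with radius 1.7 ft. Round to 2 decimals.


Shape: sphere
Radius r = 1.7 ft
Formula: SA = 4 * pi * r^2
r^2 = 2.89
SA = 4 * pi * 2.89
SA = 11.56 * pi
SA = 36.32
36.32 ft^2


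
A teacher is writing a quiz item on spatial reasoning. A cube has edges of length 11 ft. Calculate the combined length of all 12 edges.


Shape: cube
Side s = 11 ft
A cube has 12 edges, all equal.
Formula: total edge length = 12 * s
Total = 12 * 11
Total = 132
132 ft


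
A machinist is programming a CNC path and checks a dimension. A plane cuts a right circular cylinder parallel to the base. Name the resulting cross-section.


Solid: right circular cylinder
Cutting plane: parallel to the base
Visualize the intersection of the plane with the solid's surface.
The boundary of the cut region is a circle.
circle


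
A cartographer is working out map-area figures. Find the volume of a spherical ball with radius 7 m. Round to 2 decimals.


Shape: sphere
Radius r = 7 m
Formula: V = (4/3) * pi * r^3
r^3 = 343
(4/3) * 343 = 457.333333
V = 457.333333 * pi
V = 1436.76
1436.76 m^3


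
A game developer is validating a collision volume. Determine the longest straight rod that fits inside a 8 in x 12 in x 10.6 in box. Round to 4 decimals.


Shape: rectangular box (space diagonal)
l = 8 in, w = 12 in, h = 10.6 in
Visualize: the diagonal of the base, then a right triangle with that diagonal and the height.
Formula: d = sqrt(l^2 + w^2 + h^2)
l^2 + w^2 + h^2 = 64 + 144 + 112.36 = 320.36
d = sqrt(320.36)
d = 17.8986
17.8986 in


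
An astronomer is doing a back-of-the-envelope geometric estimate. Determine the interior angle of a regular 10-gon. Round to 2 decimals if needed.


Shape: regular decagon (10 sides)
Formula: interior angle = (n - 2) * 180 / n
(n - 2) = 8
(n - 2) * 180 = 1440
angle = 1440 / 10
angle = 144
144 degrees


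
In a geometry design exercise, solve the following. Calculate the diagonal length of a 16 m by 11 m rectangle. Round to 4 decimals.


Shape: rectangle (diagonal via Pythagoras)
Sides: 16 m and 11 m
Formula: d = sqrt(l^2 + w^2)
l^2 = 256, w^2 = 121
l^2 + w^2 = 377
d = sqrt(377)
d = 19.4165
19.4165 m


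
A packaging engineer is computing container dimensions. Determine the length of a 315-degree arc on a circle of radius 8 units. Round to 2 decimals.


Shape: circular arc
Radius r = 8 units, Angle = 315 degrees
Formula: L = (angle/360) * 2 * pi * r
2 * pi * r = 16 * pi
L = (315/360) * 16 * pi
L = 14 * pi
L = 43.98
43.98 units


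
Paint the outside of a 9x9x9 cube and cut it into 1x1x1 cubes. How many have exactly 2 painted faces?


Large cube: 9 x 9 x 9, cut into unit cubes.
n = 9, so n - 2 = 7
Cubes with 2 painted faces lie along the edges, excluding corners.
A cube has 12 edges; each contributes (n - 2) = 7 such cubes.
Count = 12 * 7 = 84
84 unit cubes


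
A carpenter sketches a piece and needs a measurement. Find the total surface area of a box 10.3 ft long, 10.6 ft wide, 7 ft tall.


Shape: rectangular prism
l = 10.3 ft, w = 10.6 ft, h = 7 ft
Formula: SA = 2(lw + lh + wh)
lw = 109.18, lh = 72.1, wh = 74.2
lw + lh + wh = 255.48
SA = 2 * 255.48
SA = 510.96
510.96 ft^2


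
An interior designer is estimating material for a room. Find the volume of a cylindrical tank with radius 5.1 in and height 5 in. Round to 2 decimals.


Shape: cylinder
Radius r = 5.1 in, Height h = 5 in
Formula: V = pi * r^2 * h
r^2 = 26.01
V = pi * 26.01 * 5
V = 130.05 * pi
V = 408.56
408.56 in^3


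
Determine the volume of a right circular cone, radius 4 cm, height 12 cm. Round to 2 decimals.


Shape: cone
Radius r = 4 cm, Height h = 12 cm
Formula: V = (1/3) * pi * r^2 * h
r^2 = 16
pi * r^2 * h = pi * 16 * 12 = 192 * pi
V = 192 * pi / 3
V = 201.06
201.06 cm^3


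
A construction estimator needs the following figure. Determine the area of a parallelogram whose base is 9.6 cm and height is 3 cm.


Shape: parallelogram
Base b = 9.6 cm, Height h = 3 cm
Formula: A = b * h
A = 9.6 * 3
A = 28.8
28.8 cm^2


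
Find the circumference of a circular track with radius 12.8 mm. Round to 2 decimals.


Shape: circle
Radius r = 12.8 mm
Formula: C = 2 * pi * r
C = 2 * pi * 12.8
C = 25.6 * pi
C = 80.42
80.42 mm


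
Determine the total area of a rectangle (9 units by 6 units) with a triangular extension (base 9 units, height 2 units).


Composite shape: rectangle + triangle
Rectangle area = 9 * 6 = 54
Triangle area = 0.5 * 9 * 2 = 9
Total = 54 + 9
Total = 63
63 units^2


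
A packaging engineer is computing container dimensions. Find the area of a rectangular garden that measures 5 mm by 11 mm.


Shape: rectangle
Length l = 5 mm, Width w = 11 mm
Formula: A = l * w
A = 5 * 11
A = 55
55 mm^2


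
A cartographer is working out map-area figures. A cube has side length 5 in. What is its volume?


Shape: cube
Side s = 5 in
Formula: V = s^3
V = 5 * 5 * 5
V = 25 * 5
V = 125
125 in^3


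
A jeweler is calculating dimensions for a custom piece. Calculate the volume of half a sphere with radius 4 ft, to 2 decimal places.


Shape: hemisphere (half of a sphere)
Radius r = 4 ft
Formula: V = (1/2) * (4/3) * pi * r^3 = (2/3) * pi * r^3
r^3 = 64
(2/3) * 64 = 42.666667
V = 42.666667 * pi
V = 134.04
134.04 ft^3


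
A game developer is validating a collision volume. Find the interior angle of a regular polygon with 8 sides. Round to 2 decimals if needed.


Shape: regular octagon (8 sides)
Formula: interior angle = (n - 2) * 180 / n
(n - 2) = 6
(n - 2) * 180 = 1080
angle = 1080 / 8
angle = 135
135 degrees


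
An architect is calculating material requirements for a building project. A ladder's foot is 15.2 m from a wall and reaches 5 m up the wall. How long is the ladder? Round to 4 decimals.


Shape: right triangle
Legs a = 15.2 m, b = 5 m
Formula: c = sqrt(a^2 + b^2)
a^2 = 231.04, b^2 = 25
a^2 + b^2 = 256.04
c = sqrt(256.04)
c = 16.0012
16.0012 m


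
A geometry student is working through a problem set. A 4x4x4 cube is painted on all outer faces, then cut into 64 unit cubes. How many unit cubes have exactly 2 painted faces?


Large cube: 4 x 4 x 4, cut into unit cubes.
n = 4, so n - 2 = 2
Cubes with 2 painted faces lie along the edges, excluding corners.
A cube has 12 edges; each contributes (n - 2) = 2 such cubes.
Count = 12 * 2 = 24
24 unit cubes


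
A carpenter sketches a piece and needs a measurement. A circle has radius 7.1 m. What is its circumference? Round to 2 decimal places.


Shape: circle
Radius r = 7.1 m
Formula: C = 2 * pi * r
C = 2 * pi * 7.1
C = 14.2 * pi
C = 44.61
44.61 m


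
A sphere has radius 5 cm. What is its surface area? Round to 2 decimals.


Shape: sphere
Radius r = 5 cm
Formula: SA = 4 * pi * r^2
r^2 = 25
SA = 4 * pi * 25
SA = 100 * pi
SA = 314.16
314.16 cm^2


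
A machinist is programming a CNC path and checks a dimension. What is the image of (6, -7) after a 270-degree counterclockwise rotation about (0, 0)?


Transformation: rotation about the origin
Original point: (6, -7)
Rule for 270 deg counterclockwise: (x, y) -> (y, -x)
Apply: (6, -7) -> (-7, -6)
(-7, -6)


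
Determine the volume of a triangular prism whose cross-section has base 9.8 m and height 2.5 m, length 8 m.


Shape: triangular prism
Triangle base = 9.8 m, triangle height = 2.5 m, prism length L = 8 m
Formula: V = (1/2 * b * h_tri) * L
Cross-section area = 0.5 * 9.8 * 2.5 = 12.25
V = 12.25 * 8
V = 98
98 m^3


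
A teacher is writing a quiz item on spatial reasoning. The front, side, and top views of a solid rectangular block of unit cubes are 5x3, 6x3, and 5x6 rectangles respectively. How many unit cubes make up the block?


Orthographic views of a solid rectangular block:
Front view 5 x 3 -> length = 5, height = 3
Side view 6 x 3 -> width = 6, height = 3 (consistent)
Top view 5 x 6 -> confirms length = 5, width = 6
The block is 5 x 6 x 3.
Total unit cubes = 5 * 6 * 3 = 90
90 unit cubes


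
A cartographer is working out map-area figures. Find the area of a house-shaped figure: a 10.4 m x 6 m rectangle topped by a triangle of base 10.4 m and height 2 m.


Composite shape: rectangle + triangle
Rectangle area = 10.4 * 6 = 62.4
Triangle area = 0.5 * 10.4 * 2 = 10.4
Total = 62.4 + 10.4
Total = 72.8
72.8 m^2


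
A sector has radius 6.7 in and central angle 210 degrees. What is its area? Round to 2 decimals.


Shape: circular sector
Radius r = 6.7 in, Angle = 210 degrees
Formula: A = (angle/360) * pi * r^2
r^2 = 44.89
Fraction of circle = 210/360
A = (210/360) * pi * 44.89
A = 26.185833 * pi
A = 82.27
82.27 in^2


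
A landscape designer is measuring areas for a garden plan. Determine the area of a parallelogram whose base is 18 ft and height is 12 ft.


Shape: parallelogram
Base b = 18 ft, Height h = 12 ft
Formula: A = b * h
A = 18 * 12
A = 216
216 ft^2


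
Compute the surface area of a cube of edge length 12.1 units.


Shape: cube
Side s = 12.1 units
A cube has 6 square faces.
Formula: SA = 6 * s^2
s^2 = 146.41
SA = 6 * 146.41
SA = 878.46
878.46 units^2


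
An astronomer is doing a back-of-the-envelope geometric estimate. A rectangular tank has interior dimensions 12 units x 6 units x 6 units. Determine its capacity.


Shape: rectangular prism
l = 12 units, w = 6 units, h = 6 units
Formula: V = l * w * h
V = 12 * 6 * 6
V = 72 * 6
V = 432
432 units^3


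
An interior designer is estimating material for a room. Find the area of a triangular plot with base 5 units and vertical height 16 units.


Shape: triangle
Base b = 5 units, Height h = 16 units
Formula: A = (1/2) * b * h
A = 0.5 * 5 * 16
A = 0.5 * 80
A = 40
40 units^2


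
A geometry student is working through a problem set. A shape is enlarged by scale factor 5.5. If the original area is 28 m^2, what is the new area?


Linear scale factor k = 5.5
Original area = 28 m^2
Rule: under a linear scaling by k, areas scale by k^2.
k^2 = 5.5^2 = 30.25
New area = 28 * 30.25
New area = 847
847 m^2


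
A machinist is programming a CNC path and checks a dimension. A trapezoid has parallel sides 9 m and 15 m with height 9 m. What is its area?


Shape: trapezoid
Parallel sides a = 9 m, b = 15 m; Height h = 9 m
Formula: A = (a + b) * h / 2
a + b = 9 + 15 = 24
A = 24 * 9 / 2
A = 216 / 2
A = 108
108 m^2


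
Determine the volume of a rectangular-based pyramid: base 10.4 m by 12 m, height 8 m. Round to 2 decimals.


Shape: rectangular pyramid
Base: 10.4 m x 12 m, Height h = 8 m
Formula: V = (1/3) * base_area * h
base_area = 10.4 * 12 = 124.8
base_area * h = 124.8 * 8 = 998.4
V = 998.4 / 3
V = 332.8
332.8 m^3


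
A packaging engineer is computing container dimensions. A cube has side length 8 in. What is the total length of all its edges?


Shape: cube
Side s = 8 in
A cube has 12 edges, all equal.
Formula: total edge length = 12 * s
Total = 12 * 8
Total = 96
96 in


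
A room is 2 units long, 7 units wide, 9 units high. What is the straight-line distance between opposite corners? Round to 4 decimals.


Shape: rectangular box (space diagonal)
l = 2 units, w = 7 units, h = 9 units
Visualize: the diagonal of the base, then a right triangle with that diagonal and the height.
Formula: d = sqrt(l^2 + w^2 + h^2)
l^2 + w^2 + h^2 = 4 + 49 + 81 = 134
d = sqrt(134)
d = 11.5758
11.5758 units


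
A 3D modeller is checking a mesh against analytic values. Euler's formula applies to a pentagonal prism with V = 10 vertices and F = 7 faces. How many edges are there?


Polyhedron: pentagonal prism
Euler's formula for convex polyhedra: V - E + F = 2
Given: V = 10 vertices and F = 7 faces
Solve for E:
E = V + F - 2 = 10 + 7 - 2 = 15
15 edges


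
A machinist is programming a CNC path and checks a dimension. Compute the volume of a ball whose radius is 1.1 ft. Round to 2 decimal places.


Shape: sphere
Radius r = 1.1 ft
Formula: V = (4/3) * pi * r^3
r^3 = 1.331
(4/3) * 1.331 = 1.774667
V = 1.774667 * pi
V = 5.58
5.58 ft^3


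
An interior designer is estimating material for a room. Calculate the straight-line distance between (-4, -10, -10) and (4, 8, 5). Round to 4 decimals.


3D distance between two points
P1 = (-4, -10, -10), P2 = (4, 8, 5)
Formula: d = sqrt((x2-x1)^2 + (y2-y1)^2 + (z2-z1)^2)
dx = 4 - -4 = 8
dy = 8 - -10 = 18
dz = 5 - -10 = 15
dx^2 + dy^2 + dz^2 = 64 + 324 + 225 = 613
d = sqrt(613)
d = 24.7588
24.7588 units


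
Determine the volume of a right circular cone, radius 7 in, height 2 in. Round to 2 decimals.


Shape: cone
Radius r = 7 in, Height h = 2 in
Formula: V = (1/3) * pi * r^2 * h
r^2 = 49
pi * r^2 * h = pi * 49 * 2 = 98 * pi
V = 98 * pi / 3
V = 102.63
102.63 in^3


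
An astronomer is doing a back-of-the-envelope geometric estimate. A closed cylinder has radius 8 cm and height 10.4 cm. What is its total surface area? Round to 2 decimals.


Shape: closed cylinder
Radius r = 8 cm, Height h = 10.4 cm
Formula: SA = 2*pi*r^2 + 2*pi*r*h = 2*pi*r*(r + h)
r + h = 18.4
2 * r * (r + h) = 2 * 8 * 18.4 = 294.4
SA = 294.4 * pi
SA = 924.88
924.88 cm^2


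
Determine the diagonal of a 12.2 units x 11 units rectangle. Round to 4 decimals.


Shape: rectangle (diagonal via Pythagoras)
Sides: 12.2 units and 11 units
Formula: d = sqrt(l^2 + w^2)
l^2 = 148.84, w^2 = 121
l^2 + w^2 = 269.84
d = sqrt(269.84)
d = 16.4268
16.4268 units


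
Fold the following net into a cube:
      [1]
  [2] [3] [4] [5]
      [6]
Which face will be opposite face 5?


Net: cross layout. Take square 3 as the base (bottom).
Fold the four squares in the horizontal row up around 3: 2 -> left, 4 -> right, 5 wraps to the top.
Fold 1 and 6 up from 3: 1 -> back, 6 -> front.
Opposite pairs are therefore: (1, 6), (2, 4), (3, 5).
Face 5 is opposite face 3.
face 3


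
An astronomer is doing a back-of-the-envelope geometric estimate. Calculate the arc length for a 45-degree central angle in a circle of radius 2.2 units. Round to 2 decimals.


Shape: circular arc
Radius r = 2.2 units, Angle = 45 degrees
Formula: L = (angle/360) * 2 * pi * r
2 * pi * r = 4.4 * pi
L = (45/360) * 4.4 * pi
L = 0.55 * pi
L = 1.73
1.73 units


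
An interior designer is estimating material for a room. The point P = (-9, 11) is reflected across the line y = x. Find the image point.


Transformation: reflection
Original point: (-9, 11)
Rule for reflection over y = x: (x, y) -> (y, x)
Apply: (-9, 11) -> (11, -9)
(11, -9)


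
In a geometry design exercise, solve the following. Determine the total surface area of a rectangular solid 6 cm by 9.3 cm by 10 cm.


Shape: rectangular prism
l = 6 cm, w = 9.3 cm, h = 10 cm
Formula: SA = 2(lw + lh + wh)
lw = 55.8, lh = 60, wh = 93
lw + lh + wh = 208.8
SA = 2 * 208.8
SA = 417.6
417.6 cm^2


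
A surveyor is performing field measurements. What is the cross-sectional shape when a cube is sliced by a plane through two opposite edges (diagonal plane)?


Solid: cube
Cutting plane: through two opposite edges (diagonal plane)
Visualize the intersection of the plane with the solid's surface.
The boundary of the cut region is a rectangle.
rectangle


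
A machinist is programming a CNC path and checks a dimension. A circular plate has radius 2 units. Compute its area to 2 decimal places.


Shape: circle
Radius r = 2 units
Formula: A = pi * r^2
r^2 = 2^2 = 4
A = pi * 4
A = 12.57
12.57 units^2


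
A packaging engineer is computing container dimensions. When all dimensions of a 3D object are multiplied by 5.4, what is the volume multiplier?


Linear scale factor k = 5.4
Rule: under a linear scaling by k, volumes scale by k^3.
k^3 = 5.4 * 5.4 * 5.4
k^3 = 29.16 * 5.4
k^3 = 157.464
Volume scales by a factor of 157.464.
157.464 (dimensionless)


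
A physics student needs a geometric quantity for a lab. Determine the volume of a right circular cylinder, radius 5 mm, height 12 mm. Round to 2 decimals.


Shape: cylinder
Radius r = 5 mm, Height h = 12 mm
Formula: V = pi * r^2 * h
r^2 = 25
V = pi * 25 * 12
V = 300 * pi
V = 942.48
942.48 mm^3


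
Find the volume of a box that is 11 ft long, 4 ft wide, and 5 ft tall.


Shape: rectangular prism
l = 11 ft, w = 4 ft, h = 5 ft
Formula: V = l * w * h
V = 11 * 4 * 5
V = 44 * 5
V = 220
220 ft^3


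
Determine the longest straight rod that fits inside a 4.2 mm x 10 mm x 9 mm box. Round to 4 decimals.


Shape: rectangular box (space diagonal)
l = 4.2 mm, w = 10 mm, h = 9 mm
Visualize: the diagonal of the base, then a right triangle with that diagonal and the height.
Formula: d = sqrt(l^2 + w^2 + h^2)
l^2 + w^2 + h^2 = 17.64 + 100 + 81 = 198.64
d = sqrt(198.64)
d = 14.094
14.094 mm


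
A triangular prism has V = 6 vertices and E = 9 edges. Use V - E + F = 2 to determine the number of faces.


Polyhedron: triangular prism
Euler's formula for convex polyhedra: V - E + F = 2
Given: V = 6 vertices and E = 9 edges
Solve for F:
F = 2 + E - V = 2 + 9 - 6 = 5
5 faces


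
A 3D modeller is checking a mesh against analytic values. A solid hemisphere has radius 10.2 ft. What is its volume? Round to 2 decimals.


Shape: hemisphere (half of a sphere)
Radius r = 10.2 ft
Formula: V = (1/2) * (4/3) * pi * r^3 = (2/3) * pi * r^3
r^3 = 1061.208
(2/3) * 1061.208 = 707.472
V = 707.472 * pi
V = 2222.59
2222.59 ft^3


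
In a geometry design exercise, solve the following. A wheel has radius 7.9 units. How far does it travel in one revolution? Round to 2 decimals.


Shape: circle
Radius r = 7.9 units
Formula: C = 2 * pi * r
C = 2 * pi * 7.9
C = 15.8 * pi
C = 49.64
49.64 units


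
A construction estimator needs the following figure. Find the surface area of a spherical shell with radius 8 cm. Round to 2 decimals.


Shape: sphere
Radius r = 8 cm
Formula: SA = 4 * pi * r^2
r^2 = 64
SA = 4 * pi * 64
SA = 256 * pi
SA = 804.25
804.25 cm^2


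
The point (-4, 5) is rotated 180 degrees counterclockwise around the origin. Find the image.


Transformation: rotation about the origin
Original point: (-4, 5)
Rule for 180 deg: (x, y) -> (-x, -y)
Apply: (-4, 5) -> (4, -5)
(4, -5)


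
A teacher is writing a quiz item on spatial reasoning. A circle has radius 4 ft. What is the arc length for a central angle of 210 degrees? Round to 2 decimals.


Shape: circular arc
Radius r = 4 ft, Angle = 210 degrees
Formula: L = (angle/360) * 2 * pi * r
2 * pi * r = 8 * pi
L = (210/360) * 8 * pi
L = 4.666667 * pi
L = 14.66
14.66 ft


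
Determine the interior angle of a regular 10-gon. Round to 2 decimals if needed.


Shape: regular decagon (10 sides)
Formula: interior angle = (n - 2) * 180 / n
(n - 2) = 8
(n - 2) * 180 = 1440
angle = 1440 / 10
angle = 144
144 degrees


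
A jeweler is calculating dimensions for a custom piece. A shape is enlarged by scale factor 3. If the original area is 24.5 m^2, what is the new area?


Linear scale factor k = 3
Original area = 24.5 m^2
Rule: under a linear scaling by k, areas scale by k^2.
k^2 = 3^2 = 9
New area = 24.5 * 9
New area = 220.5
220.5 m^2


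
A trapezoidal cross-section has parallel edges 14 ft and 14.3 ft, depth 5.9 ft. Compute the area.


Shape: trapezoid
Parallel sides a = 14 ft, b = 14.3 ft; Height h = 5.9 ft
Formula: A = (a + b) * h / 2
a + b = 14 + 14.3 = 28.3
A = 28.3 * 5.9 / 2
A = 166.97 / 2
A = 83.485
83.485 ft^2


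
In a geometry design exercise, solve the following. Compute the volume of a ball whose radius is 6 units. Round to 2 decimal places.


Shape: sphere
Radius r = 6 units
Formula: V = (4/3) * pi * r^3
r^3 = 216
(4/3) * 216 = 288
V = 288 * pi
V = 904.78
904.78 units^3


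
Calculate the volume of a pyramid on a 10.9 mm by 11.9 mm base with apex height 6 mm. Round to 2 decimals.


Shape: rectangular pyramid
Base: 10.9 mm x 11.9 mm, Height h = 6 mm
Formula: V = (1/3) * base_area * h
base_area = 10.9 * 11.9 = 129.71
base_area * h = 129.71 * 6 = 778.26
V = 778.26 / 3
V = 259.42
259.42 mm^3


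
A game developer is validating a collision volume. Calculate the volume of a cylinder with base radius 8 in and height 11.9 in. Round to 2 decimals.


Shape: cylinder
Radius r = 8 in, Height h = 11.9 in
Formula: V = pi * r^2 * h
r^2 = 64
V = pi * 64 * 11.9
V = 761.6 * pi
V = 2392.64
2392.64 in^3


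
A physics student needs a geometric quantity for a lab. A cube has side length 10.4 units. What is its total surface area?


Shape: cube
Side s = 10.4 units
A cube has 6 square faces.
Formula: SA = 6 * s^2
s^2 = 108.16
SA = 6 * 108.16
SA = 648.96
648.96 units^2


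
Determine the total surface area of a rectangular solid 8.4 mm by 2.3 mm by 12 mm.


Shape: rectangular prism
l = 8.4 mm, w = 2.3 mm, h = 12 mm
Formula: SA = 2(lw + lh + wh)
lw = 19.32, lh = 100.8, wh = 27.6
lw + lh + wh = 147.72
SA = 2 * 147.72
SA = 295.44
295.44 mm^2


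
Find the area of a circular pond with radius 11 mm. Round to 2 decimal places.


Shape: circle
Radius r = 11 mm
Formula: A = pi * r^2
r^2 = 11^2 = 121
A = pi * 121
A = 380.13
380.13 mm^2


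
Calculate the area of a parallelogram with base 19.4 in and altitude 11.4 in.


Shape: parallelogram
Base b = 19.4 in, Height h = 11.4 in
Formula: A = b * h
A = 19.4 * 11.4
A = 221.16
221.16 in^2


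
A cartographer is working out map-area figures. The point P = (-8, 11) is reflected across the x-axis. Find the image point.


Transformation: reflection
Original point: (-8, 11)
Rule for reflection over the x-axis: (x, y) -> (x, -y)
Apply: (-8, 11) -> (-8, -11)
(-8, -11)


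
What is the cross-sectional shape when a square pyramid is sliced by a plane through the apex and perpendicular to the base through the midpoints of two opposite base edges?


Solid: square pyramid
Cutting plane: through the apex and perpendicular to the base through the midpoints of two opposite base edges
Visualize the intersection of the plane with the solid's surface.
The boundary of the cut region is a isosceles triangle.
isosceles triangle


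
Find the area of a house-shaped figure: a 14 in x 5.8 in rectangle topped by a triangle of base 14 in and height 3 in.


Composite shape: rectangle + triangle
Rectangle area = 14 * 5.8 = 81.2
Triangle area = 0.5 * 14 * 3 = 21
Total = 81.2 + 21
Total = 102.2
102.2 in^2


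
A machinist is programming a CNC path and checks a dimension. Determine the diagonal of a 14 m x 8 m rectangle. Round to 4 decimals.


Shape: rectangle (diagonal via Pythagoras)
Sides: 14 m and 8 m
Formula: d = sqrt(l^2 + w^2)
l^2 = 196, w^2 = 64
l^2 + w^2 = 260
d = sqrt(260)
d = 16.1245
16.1245 m


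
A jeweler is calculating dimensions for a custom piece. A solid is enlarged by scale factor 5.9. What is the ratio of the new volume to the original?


Linear scale factor k = 5.9
Rule: under a linear scaling by k, volumes scale by k^3.
k^3 = 5.9 * 5.9 * 5.9
k^3 = 34.81 * 5.9
k^3 = 205.379
Volume scales by a factor of 205.379.
205.379 (dimensionless)


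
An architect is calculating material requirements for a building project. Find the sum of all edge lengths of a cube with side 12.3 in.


Shape: cube
Side s = 12.3 in
A cube has 12 edges, all equal.
Formula: total edge length = 12 * s
Total = 12 * 12.3
Total = 147.6
147.6 in


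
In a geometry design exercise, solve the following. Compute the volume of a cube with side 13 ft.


Shape: cube
Side s = 13 ft
Formula: V = s^3
V = 13 * 13 * 13
V = 169 * 13
V = 2197
2197 ft^3


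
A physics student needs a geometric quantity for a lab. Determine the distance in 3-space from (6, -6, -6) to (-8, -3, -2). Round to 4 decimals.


3D distance between two points
P1 = (6, -6, -6), P2 = (-8, -3, -2)
Formula: d = sqrt((x2-x1)^2 + (y2-y1)^2 + (z2-z1)^2)
dx = -8 - 6 = -14
dy = -3 - -6 = 3
dz = -2 - -6 = 4
dx^2 + dy^2 + dz^2 = 196 + 9 + 16 = 221
d = sqrt(221)
d = 14.8661
14.8661 units


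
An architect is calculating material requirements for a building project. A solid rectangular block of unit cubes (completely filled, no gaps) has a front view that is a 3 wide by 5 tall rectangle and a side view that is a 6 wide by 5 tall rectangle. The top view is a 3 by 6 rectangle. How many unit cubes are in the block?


Orthographic views of a solid rectangular block:
Front view 3 x 5 -> length = 3, height = 5
Side view 6 x 5 -> width = 6, height = 5 (consistent)
Top view 3 x 6 -> confirms length = 3, width = 6
The block is 3 x 6 x 5.
Total unit cubes = 3 * 6 * 5 = 90
90 unit cubes


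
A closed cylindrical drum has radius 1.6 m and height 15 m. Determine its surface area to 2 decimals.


Shape: closed cylinder
Radius r = 1.6 m, Height h = 15 m
Formula: SA = 2*pi*r^2 + 2*pi*r*h = 2*pi*r*(r + h)
r + h = 16.6
2 * r * (r + h) = 2 * 1.6 * 16.6 = 53.12
SA = 53.12 * pi
SA = 166.88
166.88 m^2


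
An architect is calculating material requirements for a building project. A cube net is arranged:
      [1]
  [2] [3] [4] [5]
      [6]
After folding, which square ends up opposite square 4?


Net: cross layout. Take square 3 as the base (bottom).
Fold the four squares in the horizontal row up around 3: 2 -> left, 4 -> right, 5 wraps to the top.
Fold 1 and 6 up from 3: 1 -> back, 6 -> front.
Opposite pairs are therefore: (1, 6), (2, 4), (3, 5).
Face 4 is opposite face 2.
face 2


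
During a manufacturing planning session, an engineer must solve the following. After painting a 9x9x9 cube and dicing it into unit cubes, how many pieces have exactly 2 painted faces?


Large cube: 9 x 9 x 9, cut into unit cubes.
n = 9, so n - 2 = 7
Cubes with 2 painted faces lie along the edges, excluding corners.
A cube has 12 edges; each contributes (n - 2) = 7 such cubes.
Count = 12 * 7 = 84
84 unit cubes


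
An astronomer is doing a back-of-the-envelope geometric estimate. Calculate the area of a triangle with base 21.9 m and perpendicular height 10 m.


Shape: triangle
Base b = 21.9 m, Height h = 10 m
Formula: A = (1/2) * b * h
A = 0.5 * 21.9 * 10
A = 0.5 * 219
A = 109.5
109.5 m^2


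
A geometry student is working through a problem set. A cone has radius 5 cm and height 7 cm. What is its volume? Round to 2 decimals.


Shape: cone
Radius r = 5 cm, Height h = 7 cm
Formula: V = (1/3) * pi * r^2 * h
r^2 = 25
pi * r^2 * h = pi * 25 * 7 = 175 * pi
V = 175 * pi / 3
V = 183.26
183.26 cm^3


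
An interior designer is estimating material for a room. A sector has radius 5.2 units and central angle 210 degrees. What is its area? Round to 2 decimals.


Shape: circular sector
Radius r = 5.2 units, Angle = 210 degrees
Formula: A = (angle/360) * pi * r^2
r^2 = 27.04
Fraction of circle = 210/360
A = (210/360) * pi * 27.04
A = 15.773333 * pi
A = 49.55
49.55 units^2


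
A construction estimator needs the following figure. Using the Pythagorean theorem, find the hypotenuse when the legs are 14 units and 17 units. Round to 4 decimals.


Shape: right triangle
Legs a = 14 units, b = 17 units
Formula: c = sqrt(a^2 + b^2)
a^2 = 196, b^2 = 289
a^2 + b^2 = 485
c = sqrt(485)
c = 22.0227
22.0227 units


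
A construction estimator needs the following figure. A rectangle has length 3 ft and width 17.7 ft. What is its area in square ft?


Shape: rectangle
Length l = 3 ft, Width w = 17.7 ft
Formula: A = l * w
A = 3 * 17.7
A = 53.1
53.1 ft^2


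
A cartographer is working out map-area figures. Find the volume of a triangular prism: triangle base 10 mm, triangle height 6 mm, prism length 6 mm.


Shape: triangular prism
Triangle base = 10 mm, triangle height = 6 mm, prism length L = 6 mm
Formula: V = (1/2 * b * h_tri) * L
Cross-section area = 0.5 * 10 * 6 = 30
V = 30 * 6
V = 180
180 mm^3


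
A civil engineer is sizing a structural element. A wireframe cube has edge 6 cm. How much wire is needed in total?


Shape: cube
Side s = 6 cm
A cube has 12 edges, all equal.
Formula: total edge length = 12 * s
Total = 12 * 6
Total = 72
72 cm


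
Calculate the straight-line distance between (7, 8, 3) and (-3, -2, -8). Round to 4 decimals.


3D distance between two points
P1 = (7, 8, 3), P2 = (-3, -2, -8)
Formula: d = sqrt((x2-x1)^2 + (y2-y1)^2 + (z2-z1)^2)
dx = -3 - 7 = -10
dy = -2 - 8 = -10
dz = -8 - 3 = -11
dx^2 + dy^2 + dz^2 = 100 + 100 + 121 = 321
d = sqrt(321)
d = 17.9165
17.9165 units


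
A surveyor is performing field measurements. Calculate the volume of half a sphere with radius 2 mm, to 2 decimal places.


Shape: hemisphere (half of a sphere)
Radius r = 2 mm
Formula: V = (1/2) * (4/3) * pi * r^3 = (2/3) * pi * r^3
r^3 = 8
(2/3) * 8 = 5.333333
V = 5.333333 * pi
V = 16.76
16.76 mm^3


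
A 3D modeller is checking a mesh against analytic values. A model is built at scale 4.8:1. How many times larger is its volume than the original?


Linear scale factor k = 4.8
Rule: under a linear scaling by k, volumes scale by k^3.
k^3 = 4.8 * 4.8 * 4.8
k^3 = 23.04 * 4.8
k^3 = 110.592
Volume scales by a factor of 110.592.
110.592 (dimensionless)


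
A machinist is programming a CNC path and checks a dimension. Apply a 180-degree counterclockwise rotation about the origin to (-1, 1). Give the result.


Transformation: rotation about the origin
Original point: (-1, 1)
Rule for 180 deg: (x, y) -> (-x, -y)
Apply: (-1, 1) -> (1, -1)
(1, -1)


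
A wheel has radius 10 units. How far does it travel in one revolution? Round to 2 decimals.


Shape: circle
Radius r = 10 units
Formula: C = 2 * pi * r
C = 2 * pi * 10
C = 20 * pi
C = 62.83
62.83 units


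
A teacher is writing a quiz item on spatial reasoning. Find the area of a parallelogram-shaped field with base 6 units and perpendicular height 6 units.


Shape: parallelogram
Base b = 6 units, Height h = 6 units
Formula: A = b * h
A = 6 * 6
A = 36
36 units^2


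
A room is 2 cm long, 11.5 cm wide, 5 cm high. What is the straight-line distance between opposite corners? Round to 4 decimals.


Shape: rectangular box (space diagonal)
l = 2 cm, w = 11.5 cm, h = 5 cm
Visualize: the diagonal of the base, then a right triangle with that diagonal and the height.
Formula: d = sqrt(l^2 + w^2 + h^2)
l^2 + w^2 + h^2 = 4 + 132.25 + 25 = 161.25
d = sqrt(161.25)
d = 12.6984
12.6984 cm


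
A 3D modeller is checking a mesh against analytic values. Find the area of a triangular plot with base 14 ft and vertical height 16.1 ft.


Shape: triangle
Base b = 14 ft, Height h = 16.1 ft
Formula: A = (1/2) * b * h
A = 0.5 * 14 * 16.1
A = 0.5 * 225.4
A = 112.7
112.7 ft^2


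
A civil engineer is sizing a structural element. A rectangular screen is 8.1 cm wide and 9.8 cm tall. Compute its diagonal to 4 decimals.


Shape: rectangle (diagonal via Pythagoras)
Sides: 8.1 cm and 9.8 cm
Formula: d = sqrt(l^2 + w^2)
l^2 = 65.61, w^2 = 96.04
l^2 + w^2 = 161.65
d = sqrt(161.65)
d = 12.7142
12.7142 cm


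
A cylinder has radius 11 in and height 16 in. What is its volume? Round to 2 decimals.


Shape: cylinder
Radius r = 11 in, Height h = 16 in
Formula: V = pi * r^2 * h
r^2 = 121
V = pi * 121 * 16
V = 1936 * pi
V = 6082.12
6082.12 in^3


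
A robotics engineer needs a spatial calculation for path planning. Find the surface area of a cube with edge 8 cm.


Shape: cube
Side s = 8 cm
A cube has 6 square faces.
Formula: SA = 6 * s^2
s^2 = 64
SA = 6 * 64
SA = 384
384 cm^2


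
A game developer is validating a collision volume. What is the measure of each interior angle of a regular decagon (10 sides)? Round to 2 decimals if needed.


Shape: regular decagon (10 sides)
Formula: interior angle = (n - 2) * 180 / n
(n - 2) = 8
(n - 2) * 180 = 1440
angle = 1440 / 10
angle = 144
144 degrees


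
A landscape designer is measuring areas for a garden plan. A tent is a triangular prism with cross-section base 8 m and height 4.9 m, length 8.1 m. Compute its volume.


Shape: triangular prism
Triangle base = 8 m, triangle height = 4.9 m, prism length L = 8.1 m
Formula: V = (1/2 * b * h_tri) * L
Cross-section area = 0.5 * 8 * 4.9 = 19.6
V = 19.6 * 8.1
V = 158.76
158.76 m^3


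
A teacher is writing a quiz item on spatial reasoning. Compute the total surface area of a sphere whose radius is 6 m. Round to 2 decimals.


Shape: sphere
Radius r = 6 m
Formula: SA = 4 * pi * r^2
r^2 = 36
SA = 4 * pi * 36
SA = 144 * pi
SA = 452.39
452.39 m^2


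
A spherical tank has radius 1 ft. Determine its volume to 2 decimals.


Shape: sphere
Radius r = 1 ft
Formula: V = (4/3) * pi * r^3
r^3 = 1
(4/3) * 1 = 1.333333
V = 1.333333 * pi
V = 4.19
4.19 ft^3


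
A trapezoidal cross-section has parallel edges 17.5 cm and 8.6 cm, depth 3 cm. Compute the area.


Shape: trapezoid
Parallel sides a = 17.5 cm, b = 8.6 cm; Height h = 3 cm
Formula: A = (a + b) * h / 2
a + b = 17.5 + 8.6 = 26.1
A = 26.1 * 3 / 2
A = 78.3 / 2
A = 39.15
39.15 cm^2


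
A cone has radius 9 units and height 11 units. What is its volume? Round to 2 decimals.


Shape: cone
Radius r = 9 units, Height h = 11 units
Formula: V = (1/3) * pi * r^2 * h
r^2 = 81
pi * r^2 * h = pi * 81 * 11 = 891 * pi
V = 891 * pi / 3
V = 933.05
933.05 units^3


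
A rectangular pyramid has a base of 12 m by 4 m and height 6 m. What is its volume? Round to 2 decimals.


Shape: rectangular pyramid
Base: 12 m x 4 m, Height h = 6 m
Formula: V = (1/3) * base_area * h
base_area = 12 * 4 = 48
base_area * h = 48 * 6 = 288
V = 288 / 3
V = 96
96 m^3


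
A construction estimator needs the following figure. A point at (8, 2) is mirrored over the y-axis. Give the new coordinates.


Transformation: reflection
Original point: (8, 2)
Rule for reflection over the y-axis: (x, y) -> (-x, y)
Apply: (8, 2) -> (-8, 2)
(-8, 2)


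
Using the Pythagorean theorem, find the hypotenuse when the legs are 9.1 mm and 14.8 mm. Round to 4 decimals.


Shape: right triangle
Legs a = 9.1 mm, b = 14.8 mm
Formula: c = sqrt(a^2 + b^2)
a^2 = 82.81, b^2 = 219.04
a^2 + b^2 = 301.85
c = sqrt(301.85)
c = 17.3738
17.3738 mm


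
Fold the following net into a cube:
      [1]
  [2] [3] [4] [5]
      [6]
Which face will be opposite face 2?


Net: cross layout. Take square 3 as the base (bottom).
Fold the four squares in the horizontal row up around 3: 2 -> left, 4 -> right, 5 wraps to the top.
Fold 1 and 6 up from 3: 1 -> back, 6 -> front.
Opposite pairs are therefore: (1, 6), (2, 4), (3, 5).
Face 2 is opposite face 4.
face 4


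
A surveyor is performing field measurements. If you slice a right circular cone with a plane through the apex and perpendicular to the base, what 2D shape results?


Solid: right circular cone
Cutting plane: through the apex and perpendicular to the base
Visualize the intersection of the plane with the solid's surface.
The boundary of the cut region is a isosceles triangle.
isosceles triangle


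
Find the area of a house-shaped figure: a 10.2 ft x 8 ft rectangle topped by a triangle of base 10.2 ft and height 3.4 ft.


Composite shape: rectangle + triangle
Rectangle area = 10.2 * 8 = 81.6
Triangle area = 0.5 * 10.2 * 3.4 = 17.34
Total = 81.6 + 17.34
Total = 98.94
98.94 ft^2


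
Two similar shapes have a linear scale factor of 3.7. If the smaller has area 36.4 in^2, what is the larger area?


Linear scale factor k = 3.7
Original area = 36.4 in^2
Rule: under a linear scaling by k, areas scale by k^2.
k^2 = 3.7^2 = 13.69
New area = 36.4 * 13.69
New area = 498.316
498.316 in^2


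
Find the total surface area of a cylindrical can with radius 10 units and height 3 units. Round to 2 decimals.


Shape: closed cylinder
Radius r = 10 units, Height h = 3 units
Formula: SA = 2*pi*r^2 + 2*pi*r*h = 2*pi*r*(r + h)
r + h = 13
2 * r * (r + h) = 2 * 10 * 13 = 260
SA = 260 * pi
SA = 816.81
816.81 units^2


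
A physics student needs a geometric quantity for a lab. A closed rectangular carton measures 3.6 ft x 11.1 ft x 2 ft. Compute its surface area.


Shape: rectangular prism
l = 3.6 ft, w = 11.1 ft, h = 2 ft
Formula: SA = 2(lw + lh + wh)
lw = 39.96, lh = 7.2, wh = 22.2
lw + lh + wh = 69.36
SA = 2 * 69.36
SA = 138.72
138.72 ft^2


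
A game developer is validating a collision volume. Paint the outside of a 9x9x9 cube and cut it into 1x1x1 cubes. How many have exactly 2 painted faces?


Large cube: 9 x 9 x 9, cut into unit cubes.
n = 9, so n - 2 = 7
Cubes with 2 painted faces lie along the edges, excluding corners.
A cube has 12 edges; each contributes (n - 2) = 7 such cubes.
Count = 12 * 7 = 84
84 unit cubes
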